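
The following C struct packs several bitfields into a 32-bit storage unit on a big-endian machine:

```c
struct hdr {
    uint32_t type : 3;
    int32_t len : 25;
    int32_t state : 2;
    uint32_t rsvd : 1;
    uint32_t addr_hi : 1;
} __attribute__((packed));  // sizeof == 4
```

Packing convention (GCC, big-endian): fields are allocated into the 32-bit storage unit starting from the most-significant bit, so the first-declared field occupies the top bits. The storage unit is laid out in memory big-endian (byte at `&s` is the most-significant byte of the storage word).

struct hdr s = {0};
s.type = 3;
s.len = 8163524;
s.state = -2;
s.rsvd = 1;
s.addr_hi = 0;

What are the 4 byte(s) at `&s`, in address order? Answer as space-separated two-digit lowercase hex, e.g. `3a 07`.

67 c9 0c 4a

[29+:3] type=3 & 0x7 = 0x3; word=0x60000000
[4+:25] len=8163524 & 0x1ffffff = 0x7c90c4; word=0x67c90c40
[2+:2] state=-2 & 0x3 = 0x2; word=0x67c90c48
[1+:1] rsvd=1 & 0x1 = 0x1; word=0x67c90c4a
[0+:1] addr_hi=0 & 0x1 = 0x0; word=0x67c90c4a
word = 0x67c90c4a → big-endian bytes:
  [0]=0x67  [1]=0xc9  [2]=0x0c  [3]=0x4a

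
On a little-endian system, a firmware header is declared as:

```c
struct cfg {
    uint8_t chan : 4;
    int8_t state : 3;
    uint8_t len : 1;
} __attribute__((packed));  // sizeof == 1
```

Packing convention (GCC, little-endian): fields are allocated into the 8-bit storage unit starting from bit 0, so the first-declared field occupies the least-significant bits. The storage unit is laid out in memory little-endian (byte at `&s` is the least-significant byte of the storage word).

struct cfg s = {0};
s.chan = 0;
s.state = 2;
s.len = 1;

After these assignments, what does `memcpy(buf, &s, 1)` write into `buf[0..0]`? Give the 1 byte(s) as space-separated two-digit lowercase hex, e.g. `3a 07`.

chan:4 = 0 → 0x0 << 0 → word 0x00
state:3 = 2 → 0x2 << 4 → word 0x20
len:1 = 1 → 0x1 << 7 → word 0xa0
word = 0xa0 → little-endian bytes:
  [0]=0xa0

a0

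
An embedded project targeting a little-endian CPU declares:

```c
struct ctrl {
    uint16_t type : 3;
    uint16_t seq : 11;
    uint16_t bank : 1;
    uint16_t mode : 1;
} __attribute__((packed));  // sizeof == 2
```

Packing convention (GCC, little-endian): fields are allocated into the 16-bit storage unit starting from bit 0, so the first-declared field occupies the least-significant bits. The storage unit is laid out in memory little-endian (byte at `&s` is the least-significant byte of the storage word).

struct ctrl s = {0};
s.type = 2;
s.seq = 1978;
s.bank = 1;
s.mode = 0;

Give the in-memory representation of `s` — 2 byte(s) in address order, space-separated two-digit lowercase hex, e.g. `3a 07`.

d2 7d

type:3 = 2 → 0x2 << 0 → word 0x0002
seq:11 = 1978 → 0x7ba << 3 → word 0x3dd2
bank:1 = 1 → 0x1 << 14 → word 0x7dd2
mode:1 = 0 → 0x0 << 15 → word 0x7dd2
word = 0x7dd2 → little-endian bytes:
  [0]=0xd2  [1]=0x7d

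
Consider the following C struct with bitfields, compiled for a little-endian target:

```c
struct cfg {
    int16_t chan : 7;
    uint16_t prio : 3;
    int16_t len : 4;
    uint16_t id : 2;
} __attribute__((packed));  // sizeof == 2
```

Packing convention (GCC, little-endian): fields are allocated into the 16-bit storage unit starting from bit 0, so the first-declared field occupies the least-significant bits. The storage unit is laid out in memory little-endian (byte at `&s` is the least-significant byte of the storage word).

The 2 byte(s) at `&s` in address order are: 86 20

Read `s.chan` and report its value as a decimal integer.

[0]=0x86 [1]=0x20 (little-endian) → word 0x2086
chan:7 @ bit 0 → (0x2086>>0)&0x7f = 0x6  ←
prio:3 @ bit 7 → (0x2086>>7)&0x7 = 0x1
len:4 @ bit 10 → (0x2086>>10)&0xf = 0x8
id:2 @ bit 14 → (0x2086>>14)&0x3 = 0x0
chan signed 7b, MSB=0: value = 6

6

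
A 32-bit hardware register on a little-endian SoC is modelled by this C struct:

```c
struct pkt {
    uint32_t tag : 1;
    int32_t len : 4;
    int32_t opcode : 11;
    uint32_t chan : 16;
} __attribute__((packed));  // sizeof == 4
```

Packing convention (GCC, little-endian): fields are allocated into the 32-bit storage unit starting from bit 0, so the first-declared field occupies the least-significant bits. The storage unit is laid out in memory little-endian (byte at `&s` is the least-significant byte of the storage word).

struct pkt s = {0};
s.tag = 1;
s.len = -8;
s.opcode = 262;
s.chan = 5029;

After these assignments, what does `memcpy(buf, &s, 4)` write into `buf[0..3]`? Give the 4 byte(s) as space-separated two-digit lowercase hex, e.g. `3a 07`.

d1 20 a5 13

[0+:1] tag=1 & 0x1 = 0x1; word=0x00000001
[1+:4] len=-8 & 0xf = 0x8; word=0x00000011
[5+:11] opcode=262 & 0x7ff = 0x106; word=0x000020d1
[16+:16] chan=5029 & 0xffff = 0x13a5; word=0x13a520d1
word = 0x13a520d1 → little-endian bytes:
  [0]=0xd1  [1]=0x20  [2]=0xa5  [3]=0x13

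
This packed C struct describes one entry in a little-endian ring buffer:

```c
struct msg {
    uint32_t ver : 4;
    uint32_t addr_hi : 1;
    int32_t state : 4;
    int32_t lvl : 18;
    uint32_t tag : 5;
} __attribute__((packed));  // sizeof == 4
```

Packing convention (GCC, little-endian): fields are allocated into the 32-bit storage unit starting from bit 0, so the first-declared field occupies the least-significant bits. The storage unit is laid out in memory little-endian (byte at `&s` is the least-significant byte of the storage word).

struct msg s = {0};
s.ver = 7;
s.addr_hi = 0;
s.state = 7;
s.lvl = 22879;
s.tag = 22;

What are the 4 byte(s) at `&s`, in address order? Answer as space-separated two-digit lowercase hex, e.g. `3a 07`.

e7 be b2 b0

ver (4b) val=7 bits=0x7 at bit 0: 0x00000007
addr_hi (1b) val=0 bits=0x0 at bit 4: 0x00000007
state (4b) val=7 bits=0x7 at bit 5: 0x000000e7
lvl (18b) val=22879 bits=0x595f at bit 9: 0x00b2bee7
tag (5b) val=22 bits=0x16 at bit 27: 0xb0b2bee7
word = 0xb0b2bee7 → little-endian bytes:
  [0]=0xe7  [1]=0xbe  [2]=0xb2  [3]=0xb0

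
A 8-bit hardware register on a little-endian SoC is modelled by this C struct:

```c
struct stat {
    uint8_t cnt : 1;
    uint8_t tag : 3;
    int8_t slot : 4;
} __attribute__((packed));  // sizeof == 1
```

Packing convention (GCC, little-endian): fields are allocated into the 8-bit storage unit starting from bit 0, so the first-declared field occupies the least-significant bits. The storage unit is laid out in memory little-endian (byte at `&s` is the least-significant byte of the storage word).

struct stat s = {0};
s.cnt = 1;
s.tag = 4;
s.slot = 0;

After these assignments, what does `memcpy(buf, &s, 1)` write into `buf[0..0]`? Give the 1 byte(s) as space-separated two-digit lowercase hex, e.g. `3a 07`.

09

[0+:1] cnt=1 & 0x1 = 0x1; word=0x01
[1+:3] tag=4 & 0x7 = 0x4; word=0x09
[4+:4] slot=0 & 0xf = 0x0; word=0x09
word = 0x09 → little-endian bytes:
  [0]=0x09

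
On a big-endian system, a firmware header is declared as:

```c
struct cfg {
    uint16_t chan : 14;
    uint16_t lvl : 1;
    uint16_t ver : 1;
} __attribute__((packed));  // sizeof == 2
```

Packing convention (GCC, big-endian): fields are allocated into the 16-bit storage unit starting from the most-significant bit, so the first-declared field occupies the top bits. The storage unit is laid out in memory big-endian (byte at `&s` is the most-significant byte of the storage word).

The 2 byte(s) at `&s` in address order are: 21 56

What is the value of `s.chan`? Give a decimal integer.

[0]=0x21 [1]=0x56 (big-endian) → word 0x2156
chan [2+:14] = (word>>2) & 0x3fff = 2133  ←
lvl [1+:1] = (word>>1) & 0x1 = 1
ver [0+:1] = (word>>0) & 0x1 = 0

2133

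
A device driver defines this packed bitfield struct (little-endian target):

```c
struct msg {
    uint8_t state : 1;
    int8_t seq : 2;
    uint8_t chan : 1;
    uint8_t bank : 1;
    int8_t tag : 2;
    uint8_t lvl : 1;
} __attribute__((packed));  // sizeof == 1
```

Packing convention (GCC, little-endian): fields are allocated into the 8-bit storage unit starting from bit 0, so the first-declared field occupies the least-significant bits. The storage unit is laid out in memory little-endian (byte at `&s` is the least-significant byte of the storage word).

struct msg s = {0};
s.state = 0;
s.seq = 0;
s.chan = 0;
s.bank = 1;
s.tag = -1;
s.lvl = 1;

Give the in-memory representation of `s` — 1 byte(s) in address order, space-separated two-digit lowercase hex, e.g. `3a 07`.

f0

state:1 = 0 → 0x0 << 0 → word 0x00
seq:2 = 0 → 0x0 << 1 → word 0x00
chan:1 = 0 → 0x0 << 3 → word 0x00
bank:1 = 1 → 0x1 << 4 → word 0x10
tag:2 = -1 → 0x3 << 5 → word 0x70
lvl:1 = 1 → 0x1 << 7 → word 0xf0
word = 0xf0 → little-endian bytes:
  [0]=0xf0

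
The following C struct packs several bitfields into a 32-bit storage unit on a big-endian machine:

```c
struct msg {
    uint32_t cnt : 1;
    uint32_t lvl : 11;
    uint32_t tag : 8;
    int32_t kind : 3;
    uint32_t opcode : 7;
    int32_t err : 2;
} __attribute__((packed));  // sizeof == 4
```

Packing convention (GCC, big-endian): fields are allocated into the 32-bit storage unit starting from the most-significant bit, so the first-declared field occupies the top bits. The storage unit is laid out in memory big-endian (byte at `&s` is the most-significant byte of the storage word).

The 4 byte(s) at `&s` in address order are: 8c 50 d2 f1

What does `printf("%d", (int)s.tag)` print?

13

[0]=0x8c [1]=0x50 [2]=0xd2 [3]=0xf1 (big-endian) → word 0x8c50d2f1
cnt [31+:1] = (word>>31) & 0x1 = 1
lvl [20+:11] = (word>>20) & 0x7ff = 197
tag [12+:8] = (word>>12) & 0xff = 13  ←
kind [9+:3] = (word>>9) & 0x7 = 1
opcode [2+:7] = (word>>2) & 0x7f = 60
err [0+:2] = (word>>0) & 0x3 = 1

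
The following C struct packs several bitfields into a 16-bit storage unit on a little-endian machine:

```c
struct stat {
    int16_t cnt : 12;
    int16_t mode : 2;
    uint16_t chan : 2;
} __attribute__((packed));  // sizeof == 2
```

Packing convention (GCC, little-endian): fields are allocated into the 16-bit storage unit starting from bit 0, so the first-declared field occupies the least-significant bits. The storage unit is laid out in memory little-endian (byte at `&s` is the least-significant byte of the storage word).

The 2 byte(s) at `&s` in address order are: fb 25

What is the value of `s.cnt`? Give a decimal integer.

[0]=0xfb [1]=0x25 (little-endian) → word 0x25fb
cnt:12 @ bit 0 → (0x25fb>>0)&0xfff = 0x5fb  ←
mode:2 @ bit 12 → (0x25fb>>12)&0x3 = 0x2
chan:2 @ bit 14 → (0x25fb>>14)&0x3 = 0x0
cnt signed 12b, MSB=0: value = 1531

1531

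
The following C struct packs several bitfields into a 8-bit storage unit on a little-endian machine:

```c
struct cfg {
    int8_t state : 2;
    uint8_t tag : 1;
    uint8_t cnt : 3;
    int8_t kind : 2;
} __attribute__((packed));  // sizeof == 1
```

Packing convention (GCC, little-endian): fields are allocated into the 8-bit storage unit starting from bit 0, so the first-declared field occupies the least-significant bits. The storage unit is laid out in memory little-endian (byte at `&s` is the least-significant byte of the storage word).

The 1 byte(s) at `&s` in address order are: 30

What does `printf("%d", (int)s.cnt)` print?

6

[0]=0x30 (little-endian) → word 0x30
state:2 @ bit 0 → (0x30>>0)&0x3 = 0x0
tag:1 @ bit 2 → (0x30>>2)&0x1 = 0x0
cnt:3 @ bit 3 → (0x30>>3)&0x7 = 0x6  ←
kind:2 @ bit 6 → (0x30>>6)&0x3 = 0x0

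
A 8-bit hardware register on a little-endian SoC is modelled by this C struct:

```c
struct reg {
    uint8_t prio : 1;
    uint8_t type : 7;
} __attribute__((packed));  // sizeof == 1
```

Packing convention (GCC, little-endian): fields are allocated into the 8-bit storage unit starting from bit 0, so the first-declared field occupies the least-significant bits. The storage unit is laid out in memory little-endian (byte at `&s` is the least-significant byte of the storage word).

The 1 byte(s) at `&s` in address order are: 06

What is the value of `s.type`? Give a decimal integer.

3

[0]=0x06 (little-endian) → word 0x06
prio [0+:1] = (word>>0) & 0x1 = 0
type [1+:7] = (word>>1) & 0x7f = 3  ←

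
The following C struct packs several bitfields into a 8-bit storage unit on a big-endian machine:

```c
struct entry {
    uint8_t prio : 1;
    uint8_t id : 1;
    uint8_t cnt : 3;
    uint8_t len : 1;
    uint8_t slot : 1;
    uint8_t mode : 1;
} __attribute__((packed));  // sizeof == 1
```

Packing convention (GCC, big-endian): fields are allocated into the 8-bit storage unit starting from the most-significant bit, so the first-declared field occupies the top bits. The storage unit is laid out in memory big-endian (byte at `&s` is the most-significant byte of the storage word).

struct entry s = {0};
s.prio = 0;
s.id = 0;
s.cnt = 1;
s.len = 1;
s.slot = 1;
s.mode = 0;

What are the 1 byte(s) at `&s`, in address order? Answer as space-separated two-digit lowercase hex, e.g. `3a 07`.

0e

prio:1 = 0 → 0x0 << 7 → word 0x00
id:1 = 0 → 0x0 << 6 → word 0x00
cnt:3 = 1 → 0x1 << 3 → word 0x08
len:1 = 1 → 0x1 << 2 → word 0x0c
slot:1 = 1 → 0x1 << 1 → word 0x0e
mode:1 = 0 → 0x0 << 0 → word 0x0e
word = 0x0e → big-endian bytes:
  [0]=0x0e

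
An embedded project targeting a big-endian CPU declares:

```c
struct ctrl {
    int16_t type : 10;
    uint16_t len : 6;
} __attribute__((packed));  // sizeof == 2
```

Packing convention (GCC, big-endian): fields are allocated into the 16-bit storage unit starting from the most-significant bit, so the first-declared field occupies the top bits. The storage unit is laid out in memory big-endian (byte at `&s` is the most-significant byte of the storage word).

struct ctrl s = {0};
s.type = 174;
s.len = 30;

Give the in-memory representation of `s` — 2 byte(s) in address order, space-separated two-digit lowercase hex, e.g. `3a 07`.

[6+:10] type=174 & 0x3ff = 0xae; word=0x2b80
[0+:6] len=30 & 0x3f = 0x1e; word=0x2b9e
word = 0x2b9e → big-endian bytes:
  [0]=0x2b  [1]=0x9e

2b 9e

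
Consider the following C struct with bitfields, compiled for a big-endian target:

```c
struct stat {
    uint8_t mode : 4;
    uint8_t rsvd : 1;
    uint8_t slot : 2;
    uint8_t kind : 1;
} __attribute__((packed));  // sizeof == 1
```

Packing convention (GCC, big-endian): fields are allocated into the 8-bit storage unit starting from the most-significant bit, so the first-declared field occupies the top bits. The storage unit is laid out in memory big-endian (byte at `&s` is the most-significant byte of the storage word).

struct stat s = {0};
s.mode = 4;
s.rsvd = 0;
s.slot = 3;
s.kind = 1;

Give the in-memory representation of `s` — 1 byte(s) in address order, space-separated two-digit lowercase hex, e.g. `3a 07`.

47

[4+:4] mode=4 & 0xf = 0x4; word=0x40
[3+:1] rsvd=0 & 0x1 = 0x0; word=0x40
[1+:2] slot=3 & 0x3 = 0x3; word=0x46
[0+:1] kind=1 & 0x1 = 0x1; word=0x47
word = 0x47 → big-endian bytes:
  [0]=0x47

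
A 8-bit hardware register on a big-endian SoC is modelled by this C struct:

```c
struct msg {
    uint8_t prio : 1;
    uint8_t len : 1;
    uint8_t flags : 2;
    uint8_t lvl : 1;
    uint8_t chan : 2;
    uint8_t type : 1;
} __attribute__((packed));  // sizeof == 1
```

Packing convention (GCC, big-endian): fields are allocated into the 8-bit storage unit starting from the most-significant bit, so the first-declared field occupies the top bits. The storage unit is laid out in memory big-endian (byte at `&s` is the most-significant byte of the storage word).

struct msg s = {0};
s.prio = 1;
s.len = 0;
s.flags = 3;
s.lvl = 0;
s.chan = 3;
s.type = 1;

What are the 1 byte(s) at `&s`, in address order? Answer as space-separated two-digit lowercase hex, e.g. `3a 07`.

b7

prio:1 = 1 → 0x1 << 7 → word 0x80
len:1 = 0 → 0x0 << 6 → word 0x80
flags:2 = 3 → 0x3 << 4 → word 0xb0
lvl:1 = 0 → 0x0 << 3 → word 0xb0
chan:2 = 3 → 0x3 << 1 → word 0xb6
type:1 = 1 → 0x1 << 0 → word 0xb7
word = 0xb7 → big-endian bytes:
  [0]=0xb7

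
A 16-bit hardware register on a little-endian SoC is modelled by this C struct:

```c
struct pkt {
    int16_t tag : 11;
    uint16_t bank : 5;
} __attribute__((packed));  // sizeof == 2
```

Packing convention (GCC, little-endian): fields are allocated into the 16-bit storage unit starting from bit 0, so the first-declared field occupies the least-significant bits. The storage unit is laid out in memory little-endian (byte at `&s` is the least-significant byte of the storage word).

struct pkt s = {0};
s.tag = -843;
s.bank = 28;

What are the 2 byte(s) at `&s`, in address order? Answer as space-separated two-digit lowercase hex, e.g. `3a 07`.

b5 e4

tag:11 = -843 → 0x4b5 << 0 → word 0x04b5
bank:5 = 28 → 0x1c << 11 → word 0xe4b5
word = 0xe4b5 → little-endian bytes:
  [0]=0xb5  [1]=0xe4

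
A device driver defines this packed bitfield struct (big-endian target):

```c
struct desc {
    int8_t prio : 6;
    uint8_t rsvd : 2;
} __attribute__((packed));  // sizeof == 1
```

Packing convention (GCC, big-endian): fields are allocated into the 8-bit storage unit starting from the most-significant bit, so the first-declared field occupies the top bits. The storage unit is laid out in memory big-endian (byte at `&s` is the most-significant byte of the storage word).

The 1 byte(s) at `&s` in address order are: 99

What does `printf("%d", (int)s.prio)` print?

[0]=0x99 (big-endian) → word 0x99
prio:6 @ bit 2 → (0x99>>2)&0x3f = 0x26  ←
rsvd:2 @ bit 0 → (0x99>>0)&0x3 = 0x1
prio signed 6b, MSB=1: 38 - 64 = -26

-26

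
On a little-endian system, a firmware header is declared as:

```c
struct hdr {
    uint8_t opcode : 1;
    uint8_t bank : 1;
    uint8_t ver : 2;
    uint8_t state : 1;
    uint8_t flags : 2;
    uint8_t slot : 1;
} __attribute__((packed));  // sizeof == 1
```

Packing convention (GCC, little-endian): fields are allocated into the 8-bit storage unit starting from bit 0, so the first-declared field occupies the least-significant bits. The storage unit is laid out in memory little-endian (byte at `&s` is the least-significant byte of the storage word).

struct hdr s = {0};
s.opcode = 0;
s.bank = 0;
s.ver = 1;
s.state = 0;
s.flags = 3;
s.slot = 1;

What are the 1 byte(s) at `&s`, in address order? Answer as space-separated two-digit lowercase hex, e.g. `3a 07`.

opcode:1 = 0 → 0x0 << 0 → word 0x00
bank:1 = 0 → 0x0 << 1 → word 0x00
ver:2 = 1 → 0x1 << 2 → word 0x04
state:1 = 0 → 0x0 << 4 → word 0x04
flags:2 = 3 → 0x3 << 5 → word 0x64
slot:1 = 1 → 0x1 << 7 → word 0xe4
word = 0xe4 → little-endian bytes:
  [0]=0xe4

e4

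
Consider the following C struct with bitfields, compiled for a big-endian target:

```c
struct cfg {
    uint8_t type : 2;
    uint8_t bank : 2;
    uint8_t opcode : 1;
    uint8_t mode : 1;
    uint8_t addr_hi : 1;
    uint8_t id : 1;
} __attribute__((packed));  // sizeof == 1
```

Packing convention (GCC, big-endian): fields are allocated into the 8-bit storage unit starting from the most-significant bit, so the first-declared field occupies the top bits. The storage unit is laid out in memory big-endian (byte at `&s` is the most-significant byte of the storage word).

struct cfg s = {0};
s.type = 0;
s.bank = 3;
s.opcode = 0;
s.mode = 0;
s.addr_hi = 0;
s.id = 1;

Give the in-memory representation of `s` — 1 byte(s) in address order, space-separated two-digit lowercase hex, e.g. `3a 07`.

[6+:2] type=0 & 0x3 = 0x0; word=0x00
[4+:2] bank=3 & 0x3 = 0x3; word=0x30
[3+:1] opcode=0 & 0x1 = 0x0; word=0x30
[2+:1] mode=0 & 0x1 = 0x0; word=0x30
[1+:1] addr_hi=0 & 0x1 = 0x0; word=0x30
[0+:1] id=1 & 0x1 = 0x1; word=0x31
word = 0x31 → big-endian bytes:
  [0]=0x31

31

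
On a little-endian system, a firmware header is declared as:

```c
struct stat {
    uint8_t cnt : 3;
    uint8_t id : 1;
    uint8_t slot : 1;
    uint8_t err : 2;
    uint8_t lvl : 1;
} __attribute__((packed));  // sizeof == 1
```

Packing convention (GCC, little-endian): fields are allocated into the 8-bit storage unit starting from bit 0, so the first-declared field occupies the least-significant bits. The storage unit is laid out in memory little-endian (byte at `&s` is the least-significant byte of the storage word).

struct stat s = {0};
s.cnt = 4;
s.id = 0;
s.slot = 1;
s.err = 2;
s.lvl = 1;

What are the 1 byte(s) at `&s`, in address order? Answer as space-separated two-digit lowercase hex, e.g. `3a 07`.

cnt:3 = 4 → 0x4 << 0 → word 0x04
id:1 = 0 → 0x0 << 3 → word 0x04
slot:1 = 1 → 0x1 << 4 → word 0x14
err:2 = 2 → 0x2 << 5 → word 0x54
lvl:1 = 1 → 0x1 << 7 → word 0xd4
word = 0xd4 → little-endian bytes:
  [0]=0xd4

d4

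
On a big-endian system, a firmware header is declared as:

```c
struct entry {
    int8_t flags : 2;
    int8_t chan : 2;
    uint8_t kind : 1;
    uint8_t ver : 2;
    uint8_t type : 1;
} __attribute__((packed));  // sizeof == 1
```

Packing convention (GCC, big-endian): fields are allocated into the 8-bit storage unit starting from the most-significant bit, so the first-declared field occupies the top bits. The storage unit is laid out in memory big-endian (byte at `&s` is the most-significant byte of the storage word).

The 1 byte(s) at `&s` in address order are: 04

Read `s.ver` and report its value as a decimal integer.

[0]=0x04 (big-endian) → word 0x04
flags:2 @ bit 6 → (0x04>>6)&0x3 = 0x0
chan:2 @ bit 4 → (0x04>>4)&0x3 = 0x0
kind:1 @ bit 3 → (0x04>>3)&0x1 = 0x0
ver:2 @ bit 1 → (0x04>>1)&0x3 = 0x2  ←
type:1 @ bit 0 → (0x04>>0)&0x1 = 0x0

2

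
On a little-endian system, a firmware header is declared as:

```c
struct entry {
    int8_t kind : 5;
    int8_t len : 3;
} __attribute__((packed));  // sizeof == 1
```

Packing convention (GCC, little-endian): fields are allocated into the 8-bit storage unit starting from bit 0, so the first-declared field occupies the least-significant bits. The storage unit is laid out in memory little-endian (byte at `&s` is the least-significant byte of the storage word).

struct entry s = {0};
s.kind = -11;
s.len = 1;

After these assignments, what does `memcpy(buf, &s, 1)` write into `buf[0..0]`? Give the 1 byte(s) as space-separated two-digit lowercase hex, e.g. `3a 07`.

35

kind:5 = -11 → 0x15 << 0 → word 0x15
len:3 = 1 → 0x1 << 5 → word 0x35
word = 0x35 → little-endian bytes:
  [0]=0x35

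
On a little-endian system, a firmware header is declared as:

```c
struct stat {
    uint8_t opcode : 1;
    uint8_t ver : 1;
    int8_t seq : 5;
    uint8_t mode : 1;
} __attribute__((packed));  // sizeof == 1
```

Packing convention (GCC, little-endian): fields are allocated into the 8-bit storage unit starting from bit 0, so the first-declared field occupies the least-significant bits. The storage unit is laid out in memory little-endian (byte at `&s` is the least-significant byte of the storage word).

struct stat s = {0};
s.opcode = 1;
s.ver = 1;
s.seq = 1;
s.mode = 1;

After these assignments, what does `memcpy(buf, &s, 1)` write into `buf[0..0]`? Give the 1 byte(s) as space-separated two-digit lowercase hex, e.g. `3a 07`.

87

[0+:1] opcode=1 & 0x1 = 0x1; word=0x01
[1+:1] ver=1 & 0x1 = 0x1; word=0x03
[2+:5] seq=1 & 0x1f = 0x1; word=0x07
[7+:1] mode=1 & 0x1 = 0x1; word=0x87
word = 0x87 → little-endian bytes:
  [0]=0x87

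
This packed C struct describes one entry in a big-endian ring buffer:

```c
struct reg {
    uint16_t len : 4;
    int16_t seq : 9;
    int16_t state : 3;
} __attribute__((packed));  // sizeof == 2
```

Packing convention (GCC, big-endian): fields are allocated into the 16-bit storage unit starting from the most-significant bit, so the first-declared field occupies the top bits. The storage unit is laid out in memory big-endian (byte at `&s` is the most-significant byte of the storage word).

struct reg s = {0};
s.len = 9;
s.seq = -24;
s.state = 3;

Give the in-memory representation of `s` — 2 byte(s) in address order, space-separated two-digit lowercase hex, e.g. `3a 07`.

len (4b) val=9 bits=0x9 at bit 12: 0x9000
seq (9b) val=-24 bits=0x1e8 at bit 3: 0x9f40
state (3b) val=3 bits=0x3 at bit 0: 0x9f43
word = 0x9f43 → big-endian bytes:
  [0]=0x9f  [1]=0x43

9f 43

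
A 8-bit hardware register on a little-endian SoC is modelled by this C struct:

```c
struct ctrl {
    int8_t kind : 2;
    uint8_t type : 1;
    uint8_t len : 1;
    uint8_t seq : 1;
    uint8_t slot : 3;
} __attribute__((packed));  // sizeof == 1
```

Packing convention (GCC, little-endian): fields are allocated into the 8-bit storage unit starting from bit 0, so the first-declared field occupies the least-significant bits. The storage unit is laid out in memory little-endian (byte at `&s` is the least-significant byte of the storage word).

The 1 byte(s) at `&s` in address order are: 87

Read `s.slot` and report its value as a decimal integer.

4

[0]=0x87 (little-endian) → word 0x87
kind [0+:2] = (word>>0) & 0x3 = 3
type [2+:1] = (word>>2) & 0x1 = 1
len [3+:1] = (word>>3) & 0x1 = 0
seq [4+:1] = (word>>4) & 0x1 = 0
slot [5+:3] = (word>>5) & 0x7 = 4  ←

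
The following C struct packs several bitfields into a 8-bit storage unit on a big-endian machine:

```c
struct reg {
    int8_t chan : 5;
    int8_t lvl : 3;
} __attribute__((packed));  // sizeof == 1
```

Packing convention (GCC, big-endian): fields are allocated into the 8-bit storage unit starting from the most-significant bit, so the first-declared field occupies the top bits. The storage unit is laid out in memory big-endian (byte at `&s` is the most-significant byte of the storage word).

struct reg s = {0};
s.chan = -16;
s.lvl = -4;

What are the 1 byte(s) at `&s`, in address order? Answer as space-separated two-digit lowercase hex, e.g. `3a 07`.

84

chan:5 = -16 → 0x10 << 3 → word 0x80
lvl:3 = -4 → 0x4 << 0 → word 0x84
word = 0x84 → big-endian bytes:
  [0]=0x84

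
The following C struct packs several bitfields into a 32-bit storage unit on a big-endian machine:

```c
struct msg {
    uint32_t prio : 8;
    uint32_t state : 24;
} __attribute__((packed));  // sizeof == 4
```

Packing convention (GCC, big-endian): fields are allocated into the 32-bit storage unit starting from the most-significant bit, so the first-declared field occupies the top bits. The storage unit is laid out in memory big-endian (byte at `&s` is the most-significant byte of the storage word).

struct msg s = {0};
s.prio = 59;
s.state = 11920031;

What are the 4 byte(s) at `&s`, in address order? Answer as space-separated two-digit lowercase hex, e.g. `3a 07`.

3b b5 e2 9f

[24+:8] prio=59 & 0xff = 0x3b; word=0x3b000000
[0+:24] state=11920031 & 0xffffff = 0xb5e29f; word=0x3bb5e29f
word = 0x3bb5e29f → big-endian bytes:
  [0]=0x3b  [1]=0xb5  [2]=0xe2  [3]=0x9f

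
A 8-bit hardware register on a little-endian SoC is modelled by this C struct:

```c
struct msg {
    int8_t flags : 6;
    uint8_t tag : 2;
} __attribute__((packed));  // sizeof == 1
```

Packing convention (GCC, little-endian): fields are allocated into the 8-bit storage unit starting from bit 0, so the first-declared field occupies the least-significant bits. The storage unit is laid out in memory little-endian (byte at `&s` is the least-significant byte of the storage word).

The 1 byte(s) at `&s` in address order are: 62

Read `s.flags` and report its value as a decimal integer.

[0]=0x62 (little-endian) → word 0x62
flags [0+:6] = (word>>0) & 0x3f = 34  ←
tag [6+:2] = (word>>6) & 0x3 = 1
flags signed 6b, MSB=1: 34 - 64 = -30

-30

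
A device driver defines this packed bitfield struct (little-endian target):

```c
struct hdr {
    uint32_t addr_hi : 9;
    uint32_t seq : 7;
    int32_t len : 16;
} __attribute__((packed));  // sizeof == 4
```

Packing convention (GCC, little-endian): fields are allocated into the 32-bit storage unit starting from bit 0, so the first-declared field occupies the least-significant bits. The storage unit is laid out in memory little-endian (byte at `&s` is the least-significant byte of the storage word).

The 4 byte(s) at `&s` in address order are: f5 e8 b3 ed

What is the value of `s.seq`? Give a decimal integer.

116

[0]=0xf5 [1]=0xe8 [2]=0xb3 [3]=0xed (little-endian) → word 0xedb3e8f5
addr_hi:9 @ bit 0 → (0xedb3e8f5>>0)&0x1ff = 0xf5
seq:7 @ bit 9 → (0xedb3e8f5>>9)&0x7f = 0x74  ←
len:16 @ bit 16 → (0xedb3e8f5>>16)&0xffff = 0xedb3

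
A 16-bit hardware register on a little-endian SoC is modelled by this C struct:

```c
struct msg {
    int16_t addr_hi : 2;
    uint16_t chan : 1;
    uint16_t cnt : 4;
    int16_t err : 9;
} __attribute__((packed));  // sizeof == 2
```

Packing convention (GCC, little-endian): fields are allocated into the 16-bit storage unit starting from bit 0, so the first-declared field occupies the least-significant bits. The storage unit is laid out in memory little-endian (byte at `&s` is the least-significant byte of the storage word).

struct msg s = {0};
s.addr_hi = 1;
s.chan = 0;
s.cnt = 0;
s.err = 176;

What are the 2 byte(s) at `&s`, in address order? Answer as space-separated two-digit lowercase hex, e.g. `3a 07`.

01 58

addr_hi:2 = 1 → 0x1 << 0 → word 0x0001
chan:1 = 0 → 0x0 << 2 → word 0x0001
cnt:4 = 0 → 0x0 << 3 → word 0x0001
err:9 = 176 → 0xb0 << 7 → word 0x5801
word = 0x5801 → little-endian bytes:
  [0]=0x01  [1]=0x58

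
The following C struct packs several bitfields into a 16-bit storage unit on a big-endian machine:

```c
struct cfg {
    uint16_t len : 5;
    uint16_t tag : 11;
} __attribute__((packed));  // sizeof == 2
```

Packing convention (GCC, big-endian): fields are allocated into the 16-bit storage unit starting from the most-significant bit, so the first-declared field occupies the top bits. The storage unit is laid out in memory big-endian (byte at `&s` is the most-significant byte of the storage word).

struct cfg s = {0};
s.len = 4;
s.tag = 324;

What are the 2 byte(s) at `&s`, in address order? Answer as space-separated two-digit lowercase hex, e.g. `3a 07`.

[11+:5] len=4 & 0x1f = 0x4; word=0x2000
[0+:11] tag=324 & 0x7ff = 0x144; word=0x2144
word = 0x2144 → big-endian bytes:
  [0]=0x21  [1]=0x44

21 44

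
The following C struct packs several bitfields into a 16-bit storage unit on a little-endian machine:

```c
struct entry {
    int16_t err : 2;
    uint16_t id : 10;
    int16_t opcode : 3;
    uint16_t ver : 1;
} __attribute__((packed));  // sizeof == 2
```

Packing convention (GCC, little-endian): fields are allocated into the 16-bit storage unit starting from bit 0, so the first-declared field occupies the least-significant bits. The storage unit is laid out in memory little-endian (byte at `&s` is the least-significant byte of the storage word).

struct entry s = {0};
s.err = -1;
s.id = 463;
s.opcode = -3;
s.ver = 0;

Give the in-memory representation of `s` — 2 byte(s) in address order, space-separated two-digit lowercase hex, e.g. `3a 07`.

[0+:2] err=-1 & 0x3 = 0x3; word=0x0003
[2+:10] id=463 & 0x3ff = 0x1cf; word=0x073f
[12+:3] opcode=-3 & 0x7 = 0x5; word=0x573f
[15+:1] ver=0 & 0x1 = 0x0; word=0x573f
word = 0x573f → little-endian bytes:
  [0]=0x3f  [1]=0x57

3f 57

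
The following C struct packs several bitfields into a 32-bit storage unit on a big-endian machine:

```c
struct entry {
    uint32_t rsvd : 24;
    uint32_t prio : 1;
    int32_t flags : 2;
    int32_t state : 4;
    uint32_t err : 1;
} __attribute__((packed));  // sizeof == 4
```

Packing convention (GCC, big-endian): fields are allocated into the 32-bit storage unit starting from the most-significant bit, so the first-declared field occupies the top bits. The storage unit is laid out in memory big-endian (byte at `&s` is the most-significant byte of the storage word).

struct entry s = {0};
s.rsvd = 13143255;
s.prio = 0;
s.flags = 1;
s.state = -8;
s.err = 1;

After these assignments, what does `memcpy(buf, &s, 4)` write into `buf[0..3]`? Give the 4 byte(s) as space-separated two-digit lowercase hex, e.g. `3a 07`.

c8 8c d7 31

rsvd:24 = 13143255 → 0xc88cd7 << 8 → word 0xc88cd700
prio:1 = 0 → 0x0 << 7 → word 0xc88cd700
flags:2 = 1 → 0x1 << 5 → word 0xc88cd720
state:4 = -8 → 0x8 << 1 → word 0xc88cd730
err:1 = 1 → 0x1 << 0 → word 0xc88cd731
word = 0xc88cd731 → big-endian bytes:
  [0]=0xc8  [1]=0x8c  [2]=0xd7  [3]=0x31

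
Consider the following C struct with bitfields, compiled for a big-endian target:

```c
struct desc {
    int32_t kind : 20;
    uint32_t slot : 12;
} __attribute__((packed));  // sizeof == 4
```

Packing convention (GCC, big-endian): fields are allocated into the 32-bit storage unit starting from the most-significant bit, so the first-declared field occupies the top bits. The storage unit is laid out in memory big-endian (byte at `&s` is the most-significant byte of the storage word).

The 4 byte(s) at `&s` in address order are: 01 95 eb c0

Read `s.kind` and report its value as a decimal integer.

6494

[0]=0x01 [1]=0x95 [2]=0xeb [3]=0xc0 (big-endian) → word 0x0195ebc0
kind [12+:20] = (word>>12) & 0xfffff = 6494  ←
slot [0+:12] = (word>>0) & 0xfff = 3008
kind signed 20b, MSB=0: value = 6494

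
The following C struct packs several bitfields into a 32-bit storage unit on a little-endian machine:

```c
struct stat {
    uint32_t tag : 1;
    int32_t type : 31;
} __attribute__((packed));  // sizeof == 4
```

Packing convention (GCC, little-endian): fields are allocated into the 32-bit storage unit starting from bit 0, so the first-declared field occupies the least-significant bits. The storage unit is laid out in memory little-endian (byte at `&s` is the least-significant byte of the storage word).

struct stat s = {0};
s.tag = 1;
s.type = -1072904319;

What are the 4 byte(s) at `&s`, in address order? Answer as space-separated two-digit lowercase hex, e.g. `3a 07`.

03 8f 19 80

[0+:1] tag=1 & 0x1 = 0x1; word=0x00000001
[1+:31] type=-1072904319 & 0x7fffffff = 0x400cc781; word=0x80198f03
word = 0x80198f03 → little-endian bytes:
  [0]=0x03  [1]=0x8f  [2]=0x19  [3]=0x80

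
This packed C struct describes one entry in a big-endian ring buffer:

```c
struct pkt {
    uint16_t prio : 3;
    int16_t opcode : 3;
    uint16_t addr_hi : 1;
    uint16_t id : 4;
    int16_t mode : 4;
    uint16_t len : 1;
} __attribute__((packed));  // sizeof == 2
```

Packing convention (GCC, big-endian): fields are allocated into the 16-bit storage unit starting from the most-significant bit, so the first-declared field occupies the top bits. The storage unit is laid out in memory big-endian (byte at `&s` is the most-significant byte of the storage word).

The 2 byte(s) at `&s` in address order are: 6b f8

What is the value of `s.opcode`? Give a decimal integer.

[0]=0x6b [1]=0xf8 (big-endian) → word 0x6bf8
prio:3 @ bit 13 → (0x6bf8>>13)&0x7 = 0x3
opcode:3 @ bit 10 → (0x6bf8>>10)&0x7 = 0x2  ←
addr_hi:1 @ bit 9 → (0x6bf8>>9)&0x1 = 0x1
id:4 @ bit 5 → (0x6bf8>>5)&0xf = 0xf
mode:4 @ bit 1 → (0x6bf8>>1)&0xf = 0xc
len:1 @ bit 0 → (0x6bf8>>0)&0x1 = 0x0
opcode signed 3b, MSB=0: value = 2

2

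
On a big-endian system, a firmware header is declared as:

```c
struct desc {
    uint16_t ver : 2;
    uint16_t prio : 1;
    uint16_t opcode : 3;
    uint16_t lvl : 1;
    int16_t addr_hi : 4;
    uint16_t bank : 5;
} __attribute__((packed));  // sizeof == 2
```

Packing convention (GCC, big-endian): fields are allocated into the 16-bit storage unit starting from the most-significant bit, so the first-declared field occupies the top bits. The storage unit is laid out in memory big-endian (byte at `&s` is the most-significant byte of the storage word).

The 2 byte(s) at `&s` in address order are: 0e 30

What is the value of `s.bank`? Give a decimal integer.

16

[0]=0x0e [1]=0x30 (big-endian) → word 0x0e30
ver:2 @ bit 14 → (0x0e30>>14)&0x3 = 0x0
prio:1 @ bit 13 → (0x0e30>>13)&0x1 = 0x0
opcode:3 @ bit 10 → (0x0e30>>10)&0x7 = 0x3
lvl:1 @ bit 9 → (0x0e30>>9)&0x1 = 0x1
addr_hi:4 @ bit 5 → (0x0e30>>5)&0xf = 0x1
bank:5 @ bit 0 → (0x0e30>>0)&0x1f = 0x10  ←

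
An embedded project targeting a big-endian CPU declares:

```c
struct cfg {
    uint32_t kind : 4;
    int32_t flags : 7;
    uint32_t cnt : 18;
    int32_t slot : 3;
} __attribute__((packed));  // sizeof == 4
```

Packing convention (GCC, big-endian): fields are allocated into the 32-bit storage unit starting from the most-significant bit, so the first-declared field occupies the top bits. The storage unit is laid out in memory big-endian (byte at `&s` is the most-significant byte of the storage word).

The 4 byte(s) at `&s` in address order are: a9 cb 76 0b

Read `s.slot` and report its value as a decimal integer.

[0]=0xa9 [1]=0xcb [2]=0x76 [3]=0x0b (big-endian) → word 0xa9cb760b
kind:4 @ bit 28 → (0xa9cb760b>>28)&0xf = 0xa
flags:7 @ bit 21 → (0xa9cb760b>>21)&0x7f = 0x4e
cnt:18 @ bit 3 → (0xa9cb760b>>3)&0x3ffff = 0x16ec1
slot:3 @ bit 0 → (0xa9cb760b>>0)&0x7 = 0x3  ←
slot signed 3b, MSB=0: value = 3

3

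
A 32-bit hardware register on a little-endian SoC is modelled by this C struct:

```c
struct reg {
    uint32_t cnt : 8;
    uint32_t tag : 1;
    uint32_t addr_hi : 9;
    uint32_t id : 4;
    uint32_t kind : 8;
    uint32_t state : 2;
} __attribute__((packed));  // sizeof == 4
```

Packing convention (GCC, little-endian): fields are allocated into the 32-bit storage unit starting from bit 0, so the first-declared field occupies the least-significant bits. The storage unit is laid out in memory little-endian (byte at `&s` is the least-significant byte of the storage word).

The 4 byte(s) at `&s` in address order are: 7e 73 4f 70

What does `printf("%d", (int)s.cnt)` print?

126

[0]=0x7e [1]=0x73 [2]=0x4f [3]=0x70 (little-endian) → word 0x704f737e
cnt:8 @ bit 0 → (0x704f737e>>0)&0xff = 0x7e  ←
tag:1 @ bit 8 → (0x704f737e>>8)&0x1 = 0x1
addr_hi:9 @ bit 9 → (0x704f737e>>9)&0x1ff = 0x1b9
id:4 @ bit 18 → (0x704f737e>>18)&0xf = 0x3
kind:8 @ bit 22 → (0x704f737e>>22)&0xff = 0xc1
state:2 @ bit 30 → (0x704f737e>>30)&0x3 = 0x1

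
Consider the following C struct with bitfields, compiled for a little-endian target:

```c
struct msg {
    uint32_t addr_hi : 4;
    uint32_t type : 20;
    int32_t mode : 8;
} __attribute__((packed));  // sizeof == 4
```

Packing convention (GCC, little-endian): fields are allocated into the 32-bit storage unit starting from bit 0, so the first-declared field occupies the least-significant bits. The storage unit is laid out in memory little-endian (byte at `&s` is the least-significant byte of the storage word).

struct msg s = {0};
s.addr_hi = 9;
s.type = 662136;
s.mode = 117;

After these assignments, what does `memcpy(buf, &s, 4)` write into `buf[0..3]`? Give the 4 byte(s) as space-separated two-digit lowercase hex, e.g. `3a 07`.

89 a7 a1 75

addr_hi:4 = 9 → 0x9 << 0 → word 0x00000009
type:20 = 662136 → 0xa1a78 << 4 → word 0x00a1a789
mode:8 = 117 → 0x75 << 24 → word 0x75a1a789
word = 0x75a1a789 → little-endian bytes:
  [0]=0x89  [1]=0xa7  [2]=0xa1  [3]=0x75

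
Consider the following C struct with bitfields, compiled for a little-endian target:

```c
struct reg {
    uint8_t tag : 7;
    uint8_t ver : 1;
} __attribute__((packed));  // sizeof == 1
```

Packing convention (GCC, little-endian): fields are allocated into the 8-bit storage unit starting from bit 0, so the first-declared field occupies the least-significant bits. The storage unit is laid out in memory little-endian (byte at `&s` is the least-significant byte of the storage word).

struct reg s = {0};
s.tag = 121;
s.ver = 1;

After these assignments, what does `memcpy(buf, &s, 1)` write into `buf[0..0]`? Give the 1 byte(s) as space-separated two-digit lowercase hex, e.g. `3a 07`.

f9

tag (7b) val=121 bits=0x79 at bit 0: 0x79
ver (1b) val=1 bits=0x1 at bit 7: 0xf9
word = 0xf9 → little-endian bytes:
  [0]=0xf9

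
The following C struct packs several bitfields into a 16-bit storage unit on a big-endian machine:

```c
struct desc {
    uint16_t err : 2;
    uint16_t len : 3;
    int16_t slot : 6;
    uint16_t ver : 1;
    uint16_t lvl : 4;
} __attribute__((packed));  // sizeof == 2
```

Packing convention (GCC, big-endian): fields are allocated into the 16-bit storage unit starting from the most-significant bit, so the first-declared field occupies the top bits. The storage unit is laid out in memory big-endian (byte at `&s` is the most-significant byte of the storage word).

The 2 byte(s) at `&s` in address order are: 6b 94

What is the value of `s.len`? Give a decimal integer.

5

[0]=0x6b [1]=0x94 (big-endian) → word 0x6b94
err:2 @ bit 14 → (0x6b94>>14)&0x3 = 0x1
len:3 @ bit 11 → (0x6b94>>11)&0x7 = 0x5  ←
slot:6 @ bit 5 → (0x6b94>>5)&0x3f = 0x1c
ver:1 @ bit 4 → (0x6b94>>4)&0x1 = 0x1
lvl:4 @ bit 0 → (0x6b94>>0)&0xf = 0x4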